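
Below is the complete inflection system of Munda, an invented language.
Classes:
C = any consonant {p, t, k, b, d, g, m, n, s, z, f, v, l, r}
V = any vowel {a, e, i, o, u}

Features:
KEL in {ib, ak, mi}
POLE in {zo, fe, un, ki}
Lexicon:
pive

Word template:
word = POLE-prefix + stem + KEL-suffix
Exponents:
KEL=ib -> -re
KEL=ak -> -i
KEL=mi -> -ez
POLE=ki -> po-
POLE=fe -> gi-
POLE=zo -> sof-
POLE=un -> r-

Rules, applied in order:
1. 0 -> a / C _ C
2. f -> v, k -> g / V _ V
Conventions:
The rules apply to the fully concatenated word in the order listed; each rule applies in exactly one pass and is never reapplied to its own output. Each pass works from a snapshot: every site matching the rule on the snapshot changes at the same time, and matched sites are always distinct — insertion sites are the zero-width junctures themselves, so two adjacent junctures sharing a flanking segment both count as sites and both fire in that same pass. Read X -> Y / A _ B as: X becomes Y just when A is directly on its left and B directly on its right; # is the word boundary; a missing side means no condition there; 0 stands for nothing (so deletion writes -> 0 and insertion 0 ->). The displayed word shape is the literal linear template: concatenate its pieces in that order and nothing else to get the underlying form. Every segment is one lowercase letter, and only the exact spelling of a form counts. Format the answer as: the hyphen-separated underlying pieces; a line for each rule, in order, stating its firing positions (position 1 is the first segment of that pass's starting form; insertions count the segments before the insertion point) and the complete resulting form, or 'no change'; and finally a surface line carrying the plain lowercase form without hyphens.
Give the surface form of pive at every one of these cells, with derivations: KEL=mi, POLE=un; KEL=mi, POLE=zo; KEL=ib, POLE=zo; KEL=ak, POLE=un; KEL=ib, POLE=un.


cell KEL=mi, POLE=un:
underlying: r-pive-ez
1. 0 -> a / C _ C: inserts after position(s) 1: rapiveez
2. f -> v, k -> g / V _ V: no change
surface: rapiveez

cell KEL=mi, POLE=zo:
underlying: sof-pive-ez
1. 0 -> a / C _ C: inserts after position(s) 3: sofapiveez
2. f -> v, k -> g / V _ V: fires at position(s) 3: sovapiveez
surface: sovapiveez

cell KEL=ib, POLE=zo:
underlying: sof-pive-re
1. 0 -> a / C _ C: inserts after position(s) 3: sofapivere
2. f -> v, k -> g / V _ V: fires at position(s) 3: sovapivere
surface: sovapivere

cell KEL=ak, POLE=un:
underlying: r-pive-i
1. 0 -> a / C _ C: inserts after position(s) 1: rapivei
2. f -> v, k -> g / V _ V: no change
surface: rapivei

cell KEL=ib, POLE=un:
underlying: r-pive-re
1. 0 -> a / C _ C: inserts after position(s) 1: rapivere
2. f -> v, k -> g / V _ V: no change
surface: rapivere


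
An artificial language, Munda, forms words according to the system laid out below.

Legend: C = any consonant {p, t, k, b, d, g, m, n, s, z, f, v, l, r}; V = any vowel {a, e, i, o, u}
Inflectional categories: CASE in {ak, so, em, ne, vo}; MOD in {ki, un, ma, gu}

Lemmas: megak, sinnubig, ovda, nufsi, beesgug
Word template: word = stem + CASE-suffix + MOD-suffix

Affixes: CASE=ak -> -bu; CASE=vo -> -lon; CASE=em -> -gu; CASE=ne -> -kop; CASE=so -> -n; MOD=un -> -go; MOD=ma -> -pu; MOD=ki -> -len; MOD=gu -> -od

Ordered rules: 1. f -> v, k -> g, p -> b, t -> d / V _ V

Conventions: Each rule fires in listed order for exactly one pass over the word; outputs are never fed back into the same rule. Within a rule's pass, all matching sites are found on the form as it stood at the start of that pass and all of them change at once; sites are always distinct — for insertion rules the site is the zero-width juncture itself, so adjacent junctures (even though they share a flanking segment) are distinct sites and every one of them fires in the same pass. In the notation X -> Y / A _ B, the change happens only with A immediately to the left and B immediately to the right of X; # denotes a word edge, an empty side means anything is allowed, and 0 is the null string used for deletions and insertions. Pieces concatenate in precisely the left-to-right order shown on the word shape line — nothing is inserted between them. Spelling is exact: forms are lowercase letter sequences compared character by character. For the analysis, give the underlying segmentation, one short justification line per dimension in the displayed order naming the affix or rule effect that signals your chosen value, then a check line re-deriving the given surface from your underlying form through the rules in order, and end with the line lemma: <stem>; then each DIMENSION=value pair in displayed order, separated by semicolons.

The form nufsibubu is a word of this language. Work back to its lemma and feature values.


underlying: nufsi-bu-pu
CASE=ak - signalled by the affix -bu
MOD=ma - signalled by the affix -pu
check: nufsibupu -> nufsibubu
lemma: nufsi; CASE=ak; MOD=ma


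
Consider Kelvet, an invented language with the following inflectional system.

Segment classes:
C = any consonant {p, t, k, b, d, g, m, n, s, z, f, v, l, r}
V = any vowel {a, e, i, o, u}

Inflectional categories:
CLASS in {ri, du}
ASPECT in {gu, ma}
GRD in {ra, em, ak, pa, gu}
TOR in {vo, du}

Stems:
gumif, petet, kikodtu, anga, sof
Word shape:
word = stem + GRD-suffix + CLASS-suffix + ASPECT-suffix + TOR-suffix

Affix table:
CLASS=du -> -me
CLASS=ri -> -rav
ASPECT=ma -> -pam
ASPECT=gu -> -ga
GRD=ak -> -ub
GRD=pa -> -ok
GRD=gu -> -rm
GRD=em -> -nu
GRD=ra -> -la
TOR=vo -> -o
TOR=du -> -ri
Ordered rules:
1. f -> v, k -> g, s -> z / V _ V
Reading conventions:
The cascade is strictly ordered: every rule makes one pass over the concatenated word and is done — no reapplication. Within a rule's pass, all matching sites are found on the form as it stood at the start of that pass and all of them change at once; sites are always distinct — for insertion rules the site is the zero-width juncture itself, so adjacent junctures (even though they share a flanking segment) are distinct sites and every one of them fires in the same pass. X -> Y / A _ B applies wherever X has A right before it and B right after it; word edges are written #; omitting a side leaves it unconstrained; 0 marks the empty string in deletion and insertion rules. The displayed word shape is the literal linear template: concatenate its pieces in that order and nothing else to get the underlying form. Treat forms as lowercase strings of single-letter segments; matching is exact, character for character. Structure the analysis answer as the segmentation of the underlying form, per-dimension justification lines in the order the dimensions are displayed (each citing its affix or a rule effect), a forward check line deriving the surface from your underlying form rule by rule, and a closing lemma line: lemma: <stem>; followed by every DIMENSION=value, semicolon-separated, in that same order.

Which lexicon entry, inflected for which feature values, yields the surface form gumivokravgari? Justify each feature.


underlying: gumif-ok-rav-ga-ri
CLASS=ri - signalled by the affix -rav
ASPECT=gu - signalled by the affix -ga
GRD=pa - signalled by the affix -ok
TOR=du - signalled by the affix -ri
check: gumifokravgari -> gumivokravgari
lemma: gumif; CLASS=ri; ASPECT=gu; GRD=pa; TOR=du


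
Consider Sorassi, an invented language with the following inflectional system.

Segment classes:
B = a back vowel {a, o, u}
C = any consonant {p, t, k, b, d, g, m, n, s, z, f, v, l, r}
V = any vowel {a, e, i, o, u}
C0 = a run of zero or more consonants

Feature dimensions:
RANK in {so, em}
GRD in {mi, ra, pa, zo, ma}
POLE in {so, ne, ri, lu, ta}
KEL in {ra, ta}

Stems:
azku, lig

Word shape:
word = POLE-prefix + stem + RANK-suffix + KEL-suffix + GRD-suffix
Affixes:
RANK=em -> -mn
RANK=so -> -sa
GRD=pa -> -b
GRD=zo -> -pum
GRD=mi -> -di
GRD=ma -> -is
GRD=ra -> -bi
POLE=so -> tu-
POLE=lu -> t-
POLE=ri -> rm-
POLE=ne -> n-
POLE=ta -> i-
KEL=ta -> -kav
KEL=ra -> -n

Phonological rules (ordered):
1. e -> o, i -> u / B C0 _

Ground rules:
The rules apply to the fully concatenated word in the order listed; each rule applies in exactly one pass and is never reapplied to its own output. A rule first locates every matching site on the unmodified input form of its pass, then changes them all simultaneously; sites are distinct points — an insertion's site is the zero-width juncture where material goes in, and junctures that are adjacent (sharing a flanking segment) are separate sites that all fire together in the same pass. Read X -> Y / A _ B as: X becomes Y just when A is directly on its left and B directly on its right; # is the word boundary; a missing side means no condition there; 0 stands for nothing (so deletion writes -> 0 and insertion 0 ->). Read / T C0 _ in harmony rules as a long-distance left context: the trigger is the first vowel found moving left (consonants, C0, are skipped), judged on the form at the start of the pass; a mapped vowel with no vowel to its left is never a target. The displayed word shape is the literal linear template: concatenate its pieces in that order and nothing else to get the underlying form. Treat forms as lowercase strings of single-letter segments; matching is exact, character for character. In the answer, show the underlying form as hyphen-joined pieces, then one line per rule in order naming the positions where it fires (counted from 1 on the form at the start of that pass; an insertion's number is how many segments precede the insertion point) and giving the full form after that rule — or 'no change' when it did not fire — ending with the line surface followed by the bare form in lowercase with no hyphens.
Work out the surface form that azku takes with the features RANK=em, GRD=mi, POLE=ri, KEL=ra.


underlying: rm-azku-mn-n-di
1. e -> o, i -> u / B C0 _: fires at position(s) 11: rmazkumnndu
surface: rmazkumnndu


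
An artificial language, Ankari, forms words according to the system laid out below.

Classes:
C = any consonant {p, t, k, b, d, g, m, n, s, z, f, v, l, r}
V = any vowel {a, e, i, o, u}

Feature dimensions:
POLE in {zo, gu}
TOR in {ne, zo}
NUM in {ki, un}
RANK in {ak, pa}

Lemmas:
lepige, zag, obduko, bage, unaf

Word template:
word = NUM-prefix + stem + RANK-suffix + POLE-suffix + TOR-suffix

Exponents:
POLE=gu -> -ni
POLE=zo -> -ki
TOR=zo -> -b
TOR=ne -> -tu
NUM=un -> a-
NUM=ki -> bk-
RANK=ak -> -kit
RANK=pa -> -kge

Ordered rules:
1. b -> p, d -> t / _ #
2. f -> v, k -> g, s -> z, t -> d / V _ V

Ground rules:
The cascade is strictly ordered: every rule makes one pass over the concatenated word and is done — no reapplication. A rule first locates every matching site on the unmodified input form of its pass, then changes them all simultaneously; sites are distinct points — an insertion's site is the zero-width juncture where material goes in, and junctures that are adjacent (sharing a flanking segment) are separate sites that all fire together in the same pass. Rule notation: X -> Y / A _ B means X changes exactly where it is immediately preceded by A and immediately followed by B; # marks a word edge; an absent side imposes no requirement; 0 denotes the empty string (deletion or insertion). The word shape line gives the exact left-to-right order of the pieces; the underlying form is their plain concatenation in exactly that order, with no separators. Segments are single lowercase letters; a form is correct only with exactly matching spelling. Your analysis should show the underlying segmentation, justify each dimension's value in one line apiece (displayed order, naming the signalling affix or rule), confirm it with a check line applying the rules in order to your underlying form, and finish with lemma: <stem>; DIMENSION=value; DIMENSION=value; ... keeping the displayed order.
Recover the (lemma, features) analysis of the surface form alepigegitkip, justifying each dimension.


underlying: a-lepige-kit-ki-b
POLE=zo - signalled by the affix -ki
TOR=zo - signalled by the affix -b
NUM=un - signalled by the affix a-
RANK=ak - signalled by the affix -kit
check: alepigekitkib -> alepigekitkip -> alepigegitkip
lemma: lepige; POLE=zo; TOR=zo; NUM=un; RANK=ak


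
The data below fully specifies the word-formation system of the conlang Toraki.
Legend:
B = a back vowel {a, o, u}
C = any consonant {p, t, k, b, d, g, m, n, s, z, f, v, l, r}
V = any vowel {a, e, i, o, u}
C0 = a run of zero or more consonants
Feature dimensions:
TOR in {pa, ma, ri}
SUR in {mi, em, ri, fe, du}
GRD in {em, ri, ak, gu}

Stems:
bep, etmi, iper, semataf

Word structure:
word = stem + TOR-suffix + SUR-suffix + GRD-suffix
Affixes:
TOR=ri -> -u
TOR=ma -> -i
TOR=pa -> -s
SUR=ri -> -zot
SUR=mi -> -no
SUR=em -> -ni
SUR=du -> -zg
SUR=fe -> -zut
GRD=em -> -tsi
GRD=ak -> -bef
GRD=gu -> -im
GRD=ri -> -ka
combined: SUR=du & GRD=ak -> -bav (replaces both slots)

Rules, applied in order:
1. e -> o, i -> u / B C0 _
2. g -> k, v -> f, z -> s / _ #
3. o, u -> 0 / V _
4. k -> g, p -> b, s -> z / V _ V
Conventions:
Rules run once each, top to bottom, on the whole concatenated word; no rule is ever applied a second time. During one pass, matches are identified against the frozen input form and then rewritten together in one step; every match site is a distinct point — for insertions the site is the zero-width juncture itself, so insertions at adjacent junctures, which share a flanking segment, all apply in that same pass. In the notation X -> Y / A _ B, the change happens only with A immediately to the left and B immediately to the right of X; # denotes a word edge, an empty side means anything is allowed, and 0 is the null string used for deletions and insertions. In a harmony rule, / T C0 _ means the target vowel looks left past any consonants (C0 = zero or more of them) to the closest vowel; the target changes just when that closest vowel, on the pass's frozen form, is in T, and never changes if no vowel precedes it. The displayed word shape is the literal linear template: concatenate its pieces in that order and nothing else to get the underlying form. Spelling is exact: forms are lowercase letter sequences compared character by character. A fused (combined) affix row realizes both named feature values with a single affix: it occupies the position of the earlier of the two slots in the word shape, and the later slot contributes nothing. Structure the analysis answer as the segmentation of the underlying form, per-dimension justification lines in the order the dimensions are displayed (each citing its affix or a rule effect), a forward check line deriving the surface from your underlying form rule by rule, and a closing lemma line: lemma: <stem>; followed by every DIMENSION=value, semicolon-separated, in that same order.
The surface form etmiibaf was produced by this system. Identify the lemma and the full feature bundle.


underlying: etmi-i-bav
TOR=ma - signalled by the affix -i
SUR=du - signalled by the combined affix row
GRD=ak - signalled by the combined affix row
check: etmiibav -> etmiibav -> etmiibaf -> etmiibaf -> etmiibaf
lemma: etmi; TOR=ma; SUR=du; GRD=ak


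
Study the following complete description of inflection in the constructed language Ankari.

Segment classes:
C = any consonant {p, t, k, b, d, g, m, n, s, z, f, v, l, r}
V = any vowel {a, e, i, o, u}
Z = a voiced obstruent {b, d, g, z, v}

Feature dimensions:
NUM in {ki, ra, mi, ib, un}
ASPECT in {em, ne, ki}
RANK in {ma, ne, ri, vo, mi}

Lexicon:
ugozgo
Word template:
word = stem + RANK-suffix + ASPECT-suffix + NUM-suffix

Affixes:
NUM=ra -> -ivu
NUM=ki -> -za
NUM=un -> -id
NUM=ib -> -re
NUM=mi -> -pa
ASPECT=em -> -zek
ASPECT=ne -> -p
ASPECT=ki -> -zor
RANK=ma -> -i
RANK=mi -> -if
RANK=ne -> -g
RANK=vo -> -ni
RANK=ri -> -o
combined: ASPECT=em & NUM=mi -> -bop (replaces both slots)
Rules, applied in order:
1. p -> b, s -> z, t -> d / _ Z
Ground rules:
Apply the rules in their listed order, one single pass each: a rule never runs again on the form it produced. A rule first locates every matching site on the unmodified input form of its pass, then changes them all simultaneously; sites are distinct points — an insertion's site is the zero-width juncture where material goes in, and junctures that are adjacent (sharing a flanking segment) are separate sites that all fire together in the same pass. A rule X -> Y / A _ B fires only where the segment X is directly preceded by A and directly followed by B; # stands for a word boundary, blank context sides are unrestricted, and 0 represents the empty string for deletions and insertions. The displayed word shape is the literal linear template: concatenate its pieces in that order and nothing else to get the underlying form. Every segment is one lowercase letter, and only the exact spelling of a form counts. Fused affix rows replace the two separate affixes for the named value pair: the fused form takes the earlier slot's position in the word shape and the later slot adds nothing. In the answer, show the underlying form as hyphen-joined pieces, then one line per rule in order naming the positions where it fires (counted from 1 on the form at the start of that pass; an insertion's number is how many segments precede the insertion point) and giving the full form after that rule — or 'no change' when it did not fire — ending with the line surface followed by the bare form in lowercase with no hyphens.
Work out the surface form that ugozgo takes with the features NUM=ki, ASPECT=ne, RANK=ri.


underlying: ugozgo-o-p-za
1. p -> b, s -> z, t -> d / _ Z: fires at position(s) 8: ugozgoobza
surface: ugozgoobza


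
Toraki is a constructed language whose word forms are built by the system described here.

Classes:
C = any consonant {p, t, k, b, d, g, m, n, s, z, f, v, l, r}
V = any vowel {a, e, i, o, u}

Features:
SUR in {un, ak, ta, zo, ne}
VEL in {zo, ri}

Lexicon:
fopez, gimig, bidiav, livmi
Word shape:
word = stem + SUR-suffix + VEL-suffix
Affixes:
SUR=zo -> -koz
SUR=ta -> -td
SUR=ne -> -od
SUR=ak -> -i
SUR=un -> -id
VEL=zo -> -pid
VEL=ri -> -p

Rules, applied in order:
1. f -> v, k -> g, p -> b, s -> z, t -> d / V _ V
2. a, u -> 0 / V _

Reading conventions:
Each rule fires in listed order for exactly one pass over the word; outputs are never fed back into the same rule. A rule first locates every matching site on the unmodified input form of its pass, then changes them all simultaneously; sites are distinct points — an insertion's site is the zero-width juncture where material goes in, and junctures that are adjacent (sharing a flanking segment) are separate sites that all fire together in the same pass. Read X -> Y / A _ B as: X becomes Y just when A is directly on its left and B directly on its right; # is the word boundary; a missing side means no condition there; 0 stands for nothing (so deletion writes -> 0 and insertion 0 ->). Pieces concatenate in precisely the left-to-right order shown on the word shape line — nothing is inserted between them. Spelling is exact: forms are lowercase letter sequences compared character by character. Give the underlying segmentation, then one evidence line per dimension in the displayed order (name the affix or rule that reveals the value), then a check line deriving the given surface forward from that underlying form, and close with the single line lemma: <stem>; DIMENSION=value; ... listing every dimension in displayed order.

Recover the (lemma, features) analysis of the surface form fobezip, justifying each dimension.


underlying: fopez-i-p
SUR=ak - signalled by the affix -i
VEL=ri - signalled by the affix -p
check: fopezip -> fobezip -> fobezip
lemma: fopez; SUR=ak; VEL=ri


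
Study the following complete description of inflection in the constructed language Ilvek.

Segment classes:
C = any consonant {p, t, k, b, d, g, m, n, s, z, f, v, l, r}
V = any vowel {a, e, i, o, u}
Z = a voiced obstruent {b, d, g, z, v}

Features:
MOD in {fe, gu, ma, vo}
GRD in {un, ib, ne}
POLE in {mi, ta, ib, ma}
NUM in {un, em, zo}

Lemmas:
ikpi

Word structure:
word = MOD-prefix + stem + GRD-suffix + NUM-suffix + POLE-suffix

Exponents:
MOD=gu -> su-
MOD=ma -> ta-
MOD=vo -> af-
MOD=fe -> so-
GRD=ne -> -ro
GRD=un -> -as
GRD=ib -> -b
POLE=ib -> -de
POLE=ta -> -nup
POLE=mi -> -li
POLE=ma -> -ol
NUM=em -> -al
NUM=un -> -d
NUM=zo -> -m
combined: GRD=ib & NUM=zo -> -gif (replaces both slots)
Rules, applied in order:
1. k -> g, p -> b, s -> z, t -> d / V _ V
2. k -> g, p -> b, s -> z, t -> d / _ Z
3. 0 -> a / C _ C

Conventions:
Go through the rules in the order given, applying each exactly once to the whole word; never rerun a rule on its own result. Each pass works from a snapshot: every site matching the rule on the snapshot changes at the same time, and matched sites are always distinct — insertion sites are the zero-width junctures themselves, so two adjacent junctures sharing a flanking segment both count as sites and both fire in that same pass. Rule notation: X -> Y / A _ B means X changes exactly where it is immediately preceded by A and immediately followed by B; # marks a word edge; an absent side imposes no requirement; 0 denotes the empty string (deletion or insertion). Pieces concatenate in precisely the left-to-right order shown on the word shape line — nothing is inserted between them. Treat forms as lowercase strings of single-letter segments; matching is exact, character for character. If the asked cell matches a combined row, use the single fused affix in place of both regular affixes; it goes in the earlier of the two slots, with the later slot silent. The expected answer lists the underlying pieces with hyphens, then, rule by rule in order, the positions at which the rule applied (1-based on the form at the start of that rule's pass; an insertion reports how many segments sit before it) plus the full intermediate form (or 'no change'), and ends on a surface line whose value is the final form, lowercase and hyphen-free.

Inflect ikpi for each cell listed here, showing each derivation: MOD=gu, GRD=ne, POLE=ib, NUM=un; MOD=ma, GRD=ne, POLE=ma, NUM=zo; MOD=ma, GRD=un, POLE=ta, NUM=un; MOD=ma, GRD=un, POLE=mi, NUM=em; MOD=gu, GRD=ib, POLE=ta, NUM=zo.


cell MOD=gu, GRD=ne, POLE=ib, NUM=un:
underlying: su-ikpi-ro-d-de
1. k -> g, p -> b, s -> z, t -> d / V _ V: no change
2. k -> g, p -> b, s -> z, t -> d / _ Z: no change
3. 0 -> a / C _ C: inserts after position(s) 4, 9: suikapirodade
surface: suikapirodade

cell MOD=ma, GRD=ne, POLE=ma, NUM=zo:
underlying: ta-ikpi-ro-m-ol
1. k -> g, p -> b, s -> z, t -> d / V _ V: no change
2. k -> g, p -> b, s -> z, t -> d / _ Z: no change
3. 0 -> a / C _ C: inserts after position(s) 4: taikapiromol
surface: taikapiromol

cell MOD=ma, GRD=un, POLE=ta, NUM=un:
underlying: ta-ikpi-as-d-nup
1. k -> g, p -> b, s -> z, t -> d / V _ V: no change
2. k -> g, p -> b, s -> z, t -> d / _ Z: fires at position(s) 8: taikpiazdnup
3. 0 -> a / C _ C: inserts after position(s) 4, 8, 9: taikapiazadanup
surface: taikapiazadanup

cell MOD=ma, GRD=un, POLE=mi, NUM=em:
underlying: ta-ikpi-as-al-li
1. k -> g, p -> b, s -> z, t -> d / V _ V: fires at position(s) 8: taikpiazalli
2. k -> g, p -> b, s -> z, t -> d / _ Z: no change
3. 0 -> a / C _ C: inserts after position(s) 4, 10: taikapiazalali
surface: taikapiazalali

cell MOD=gu, GRD=ib, POLE=ta, NUM=zo:
underlying: su-ikpi-gif-nup
1. k -> g, p -> b, s -> z, t -> d / V _ V: no change
2. k -> g, p -> b, s -> z, t -> d / _ Z: no change
3. 0 -> a / C _ C: inserts after position(s) 4, 9: suikapigifanup
surface: suikapigifanup


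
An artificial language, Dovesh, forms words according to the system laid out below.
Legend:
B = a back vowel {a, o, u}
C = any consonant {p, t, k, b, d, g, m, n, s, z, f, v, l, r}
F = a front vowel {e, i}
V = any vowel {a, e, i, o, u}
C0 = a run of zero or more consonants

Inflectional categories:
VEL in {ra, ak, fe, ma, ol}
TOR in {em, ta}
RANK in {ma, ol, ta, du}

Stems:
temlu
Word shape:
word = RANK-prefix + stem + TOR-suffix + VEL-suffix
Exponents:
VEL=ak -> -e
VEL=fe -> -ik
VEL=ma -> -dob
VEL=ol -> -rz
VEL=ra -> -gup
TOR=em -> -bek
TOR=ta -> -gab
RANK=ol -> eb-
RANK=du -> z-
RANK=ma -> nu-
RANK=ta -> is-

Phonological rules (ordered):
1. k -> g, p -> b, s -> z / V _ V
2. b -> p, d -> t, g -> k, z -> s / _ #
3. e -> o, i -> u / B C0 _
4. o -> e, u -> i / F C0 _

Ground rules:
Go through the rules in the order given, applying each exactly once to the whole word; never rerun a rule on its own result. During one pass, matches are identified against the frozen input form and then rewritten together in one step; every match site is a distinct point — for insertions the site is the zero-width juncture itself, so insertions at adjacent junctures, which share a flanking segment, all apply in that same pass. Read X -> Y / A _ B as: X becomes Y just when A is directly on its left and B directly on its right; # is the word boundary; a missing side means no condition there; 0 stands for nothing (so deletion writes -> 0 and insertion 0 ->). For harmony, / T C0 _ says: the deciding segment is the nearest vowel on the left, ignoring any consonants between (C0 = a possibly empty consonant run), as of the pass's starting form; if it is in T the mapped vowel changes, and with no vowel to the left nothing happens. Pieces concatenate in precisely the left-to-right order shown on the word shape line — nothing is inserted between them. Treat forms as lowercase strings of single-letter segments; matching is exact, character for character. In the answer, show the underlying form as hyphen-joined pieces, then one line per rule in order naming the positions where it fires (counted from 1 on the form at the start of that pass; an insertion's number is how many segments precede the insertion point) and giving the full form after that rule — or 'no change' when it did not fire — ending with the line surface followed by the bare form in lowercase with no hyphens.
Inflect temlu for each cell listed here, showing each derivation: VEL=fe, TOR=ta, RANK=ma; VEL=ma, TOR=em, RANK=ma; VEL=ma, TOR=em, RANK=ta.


cell VEL=fe, TOR=ta, RANK=ma:
underlying: nu-temlu-gab-ik
1. k -> g, p -> b, s -> z / V _ V: no change
2. b -> p, d -> t, g -> k, z -> s / _ #: no change
3. e -> o, i -> u / B C0 _: fires at position(s) 4, 11: nutomlugabuk
4. o -> e, u -> i / F C0 _: no change
surface: nutomlugabuk

cell VEL=ma, TOR=em, RANK=ma:
underlying: nu-temlu-bek-dob
1. k -> g, p -> b, s -> z / V _ V: no change
2. b -> p, d -> t, g -> k, z -> s / _ #: fires at position(s) 13: nutemlubekdop
3. e -> o, i -> u / B C0 _: fires at position(s) 4, 9: nutomlubokdop
4. o -> e, u -> i / F C0 _: no change
surface: nutomlubokdop

cell VEL=ma, TOR=em, RANK=ta:
underlying: is-temlu-bek-dob
1. k -> g, p -> b, s -> z / V _ V: no change
2. b -> p, d -> t, g -> k, z -> s / _ #: fires at position(s) 13: istemlubekdop
3. e -> o, i -> u / B C0 _: fires at position(s) 9: istemlubokdop
4. o -> e, u -> i / F C0 _: fires at position(s) 7: istemlibokdop
surface: istemlibokdop


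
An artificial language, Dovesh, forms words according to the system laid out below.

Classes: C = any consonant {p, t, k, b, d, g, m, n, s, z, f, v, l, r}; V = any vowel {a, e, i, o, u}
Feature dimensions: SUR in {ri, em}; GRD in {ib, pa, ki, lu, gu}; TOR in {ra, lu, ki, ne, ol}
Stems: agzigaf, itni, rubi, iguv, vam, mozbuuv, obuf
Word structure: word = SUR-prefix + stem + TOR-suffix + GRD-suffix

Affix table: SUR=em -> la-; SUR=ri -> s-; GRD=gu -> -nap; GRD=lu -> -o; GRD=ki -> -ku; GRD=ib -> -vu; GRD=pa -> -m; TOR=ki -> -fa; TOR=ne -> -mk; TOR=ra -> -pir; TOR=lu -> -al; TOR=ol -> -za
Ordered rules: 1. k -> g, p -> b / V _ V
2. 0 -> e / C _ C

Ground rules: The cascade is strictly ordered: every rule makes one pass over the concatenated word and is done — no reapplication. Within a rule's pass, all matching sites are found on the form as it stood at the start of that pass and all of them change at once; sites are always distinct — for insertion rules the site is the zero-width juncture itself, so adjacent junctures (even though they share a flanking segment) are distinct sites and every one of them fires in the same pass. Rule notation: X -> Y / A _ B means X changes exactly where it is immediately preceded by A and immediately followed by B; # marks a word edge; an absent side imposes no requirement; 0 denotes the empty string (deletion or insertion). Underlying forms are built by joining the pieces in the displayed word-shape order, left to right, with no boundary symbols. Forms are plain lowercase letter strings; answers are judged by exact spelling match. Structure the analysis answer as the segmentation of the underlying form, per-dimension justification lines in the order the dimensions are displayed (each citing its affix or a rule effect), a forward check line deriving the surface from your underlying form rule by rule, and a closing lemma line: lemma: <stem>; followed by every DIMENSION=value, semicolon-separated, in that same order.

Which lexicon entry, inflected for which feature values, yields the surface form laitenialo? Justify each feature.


underlying: la-itni-al-o
SUR=em - signalled by the affix la-
GRD=lu - signalled by the affix -o
TOR=lu - signalled by the affix -al
check: laitnialo -> laitnialo -> laitenialo
lemma: itni; SUR=em; GRD=lu; TOR=lu


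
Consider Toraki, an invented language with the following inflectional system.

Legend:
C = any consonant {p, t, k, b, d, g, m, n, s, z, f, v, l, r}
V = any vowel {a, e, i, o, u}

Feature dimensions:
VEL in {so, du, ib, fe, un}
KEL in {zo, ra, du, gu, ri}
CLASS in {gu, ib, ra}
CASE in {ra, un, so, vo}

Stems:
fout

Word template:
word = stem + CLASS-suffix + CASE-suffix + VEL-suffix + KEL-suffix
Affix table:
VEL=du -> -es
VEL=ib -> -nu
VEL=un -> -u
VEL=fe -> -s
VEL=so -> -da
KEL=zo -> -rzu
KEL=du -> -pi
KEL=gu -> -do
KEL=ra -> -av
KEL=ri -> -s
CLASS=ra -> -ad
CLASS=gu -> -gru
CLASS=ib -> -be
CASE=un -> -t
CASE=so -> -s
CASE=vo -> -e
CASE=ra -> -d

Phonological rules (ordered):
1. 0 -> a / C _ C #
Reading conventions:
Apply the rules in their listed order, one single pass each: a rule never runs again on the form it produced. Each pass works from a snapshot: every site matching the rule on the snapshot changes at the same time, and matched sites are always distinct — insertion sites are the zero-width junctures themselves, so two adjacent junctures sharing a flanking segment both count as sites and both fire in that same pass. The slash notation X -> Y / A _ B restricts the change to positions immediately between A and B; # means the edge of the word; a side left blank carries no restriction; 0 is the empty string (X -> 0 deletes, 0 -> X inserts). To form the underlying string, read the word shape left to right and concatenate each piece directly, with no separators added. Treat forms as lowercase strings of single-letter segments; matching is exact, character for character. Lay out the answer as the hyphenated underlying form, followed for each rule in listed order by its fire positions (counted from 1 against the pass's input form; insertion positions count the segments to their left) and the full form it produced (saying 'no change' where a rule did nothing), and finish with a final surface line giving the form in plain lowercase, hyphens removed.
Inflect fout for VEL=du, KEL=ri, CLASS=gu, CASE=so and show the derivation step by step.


underlying: fout-gru-s-es-s
1. 0 -> a / C _ C #: inserts after position(s) 10: foutgrusesas
surface: foutgrusesas


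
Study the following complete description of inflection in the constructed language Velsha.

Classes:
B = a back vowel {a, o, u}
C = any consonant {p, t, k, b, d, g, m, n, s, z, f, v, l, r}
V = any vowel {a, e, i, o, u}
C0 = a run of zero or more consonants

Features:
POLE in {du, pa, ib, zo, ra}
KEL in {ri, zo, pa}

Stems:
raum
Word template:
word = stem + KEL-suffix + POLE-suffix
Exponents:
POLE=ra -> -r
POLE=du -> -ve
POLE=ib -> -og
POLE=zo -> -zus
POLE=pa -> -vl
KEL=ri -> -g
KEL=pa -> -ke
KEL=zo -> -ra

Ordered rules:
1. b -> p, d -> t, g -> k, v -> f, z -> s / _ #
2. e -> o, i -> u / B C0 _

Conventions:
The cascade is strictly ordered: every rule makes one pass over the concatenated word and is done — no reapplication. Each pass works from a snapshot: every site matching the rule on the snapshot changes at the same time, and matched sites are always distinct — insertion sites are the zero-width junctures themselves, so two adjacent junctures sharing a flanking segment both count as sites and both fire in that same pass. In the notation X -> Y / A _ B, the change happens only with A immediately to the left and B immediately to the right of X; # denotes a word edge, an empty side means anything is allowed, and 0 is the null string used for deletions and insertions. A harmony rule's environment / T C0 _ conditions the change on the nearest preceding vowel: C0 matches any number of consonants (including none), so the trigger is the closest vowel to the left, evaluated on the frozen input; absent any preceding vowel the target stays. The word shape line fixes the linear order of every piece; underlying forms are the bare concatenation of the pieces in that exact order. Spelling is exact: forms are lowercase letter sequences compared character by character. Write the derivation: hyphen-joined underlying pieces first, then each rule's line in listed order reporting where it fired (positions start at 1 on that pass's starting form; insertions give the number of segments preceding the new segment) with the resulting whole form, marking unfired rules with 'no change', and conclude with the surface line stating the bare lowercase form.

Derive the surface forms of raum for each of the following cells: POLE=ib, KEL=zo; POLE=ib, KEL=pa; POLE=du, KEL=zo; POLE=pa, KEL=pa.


cell POLE=ib, KEL=zo:
underlying: raum-ra-og
1. b -> p, d -> t, g -> k, v -> f, z -> s / _ #: fires at position(s) 8: raumraok
2. e -> o, i -> u / B C0 _: no change
surface: raumraok

cell POLE=ib, KEL=pa:
underlying: raum-ke-og
1. b -> p, d -> t, g -> k, v -> f, z -> s / _ #: fires at position(s) 8: raumkeok
2. e -> o, i -> u / B C0 _: fires at position(s) 6: raumkook
surface: raumkook

cell POLE=du, KEL=zo:
underlying: raum-ra-ve
1. b -> p, d -> t, g -> k, v -> f, z -> s / _ #: no change
2. e -> o, i -> u / B C0 _: fires at position(s) 8: raumravo
surface: raumravo

cell POLE=pa, KEL=pa:
underlying: raum-ke-vl
1. b -> p, d -> t, g -> k, v -> f, z -> s / _ #: no change
2. e -> o, i -> u / B C0 _: fires at position(s) 6: raumkovl
surface: raumkovl


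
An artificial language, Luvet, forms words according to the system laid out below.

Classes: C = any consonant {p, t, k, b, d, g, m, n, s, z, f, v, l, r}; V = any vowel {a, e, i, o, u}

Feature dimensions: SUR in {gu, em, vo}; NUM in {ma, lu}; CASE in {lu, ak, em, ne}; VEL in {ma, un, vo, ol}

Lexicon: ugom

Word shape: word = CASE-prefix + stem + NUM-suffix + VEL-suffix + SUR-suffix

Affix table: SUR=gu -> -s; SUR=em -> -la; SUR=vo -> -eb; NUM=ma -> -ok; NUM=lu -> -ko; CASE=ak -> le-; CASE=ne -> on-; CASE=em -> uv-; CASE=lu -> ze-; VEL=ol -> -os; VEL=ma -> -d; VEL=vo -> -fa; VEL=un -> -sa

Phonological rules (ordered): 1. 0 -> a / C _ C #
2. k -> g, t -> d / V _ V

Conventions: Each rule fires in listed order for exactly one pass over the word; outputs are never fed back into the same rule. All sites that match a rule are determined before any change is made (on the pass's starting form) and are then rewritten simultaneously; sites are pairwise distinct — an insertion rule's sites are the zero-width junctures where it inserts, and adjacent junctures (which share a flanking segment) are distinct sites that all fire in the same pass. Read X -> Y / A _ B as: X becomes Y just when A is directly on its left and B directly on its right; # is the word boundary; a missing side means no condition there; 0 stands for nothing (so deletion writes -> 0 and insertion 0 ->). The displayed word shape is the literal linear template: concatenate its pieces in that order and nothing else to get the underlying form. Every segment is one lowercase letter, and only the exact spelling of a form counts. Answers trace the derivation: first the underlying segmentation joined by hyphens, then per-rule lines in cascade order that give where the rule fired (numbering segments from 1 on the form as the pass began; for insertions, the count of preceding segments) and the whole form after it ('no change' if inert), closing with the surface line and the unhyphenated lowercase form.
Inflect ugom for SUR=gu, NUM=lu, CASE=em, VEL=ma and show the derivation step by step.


underlying: uv-ugom-ko-d-s
1. 0 -> a / C _ C #: inserts after position(s) 9: uvugomkodas
2. k -> g, t -> d / V _ V: no change
surface: uvugomkodas


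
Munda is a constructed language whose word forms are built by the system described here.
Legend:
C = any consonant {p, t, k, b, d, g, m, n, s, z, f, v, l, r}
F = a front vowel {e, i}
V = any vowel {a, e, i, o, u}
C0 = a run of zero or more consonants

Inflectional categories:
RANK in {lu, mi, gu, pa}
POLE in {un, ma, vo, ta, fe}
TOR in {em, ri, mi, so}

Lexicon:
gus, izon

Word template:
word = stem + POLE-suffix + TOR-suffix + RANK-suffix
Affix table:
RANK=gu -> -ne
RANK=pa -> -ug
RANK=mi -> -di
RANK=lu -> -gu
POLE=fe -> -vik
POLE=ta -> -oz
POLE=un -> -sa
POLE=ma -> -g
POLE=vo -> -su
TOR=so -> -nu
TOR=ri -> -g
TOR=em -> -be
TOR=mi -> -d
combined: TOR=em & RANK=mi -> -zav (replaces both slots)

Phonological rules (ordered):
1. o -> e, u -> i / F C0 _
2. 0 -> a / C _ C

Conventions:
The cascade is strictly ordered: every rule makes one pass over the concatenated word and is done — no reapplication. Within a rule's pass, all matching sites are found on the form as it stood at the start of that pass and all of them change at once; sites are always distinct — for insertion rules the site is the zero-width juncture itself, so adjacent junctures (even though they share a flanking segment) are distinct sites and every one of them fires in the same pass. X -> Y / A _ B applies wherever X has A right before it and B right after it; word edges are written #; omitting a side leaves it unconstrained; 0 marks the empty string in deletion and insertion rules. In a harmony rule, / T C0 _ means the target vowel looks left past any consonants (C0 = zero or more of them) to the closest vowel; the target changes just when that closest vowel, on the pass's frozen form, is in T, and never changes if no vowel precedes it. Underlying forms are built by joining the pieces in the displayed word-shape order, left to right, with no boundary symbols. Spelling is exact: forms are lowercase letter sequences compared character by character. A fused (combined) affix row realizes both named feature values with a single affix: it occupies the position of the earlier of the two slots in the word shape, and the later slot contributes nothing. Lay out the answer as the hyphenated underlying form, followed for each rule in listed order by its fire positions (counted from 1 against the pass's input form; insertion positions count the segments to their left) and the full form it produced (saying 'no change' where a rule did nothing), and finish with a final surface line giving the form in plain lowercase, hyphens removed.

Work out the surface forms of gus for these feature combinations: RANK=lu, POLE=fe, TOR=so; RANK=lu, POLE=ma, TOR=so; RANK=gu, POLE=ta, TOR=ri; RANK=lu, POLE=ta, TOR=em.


cell RANK=lu, POLE=fe, TOR=so:
underlying: gus-vik-nu-gu
1. o -> e, u -> i / F C0 _: fires at position(s) 8: gusviknigu
2. 0 -> a / C _ C: inserts after position(s) 3, 6: gusavikanigu
surface: gusavikanigu

cell RANK=lu, POLE=ma, TOR=so:
underlying: gus-g-nu-gu
1. o -> e, u -> i / F C0 _: no change
2. 0 -> a / C _ C: inserts after position(s) 3, 4: gusaganugu
surface: gusaganugu

cell RANK=gu, POLE=ta, TOR=ri:
underlying: gus-oz-g-ne
1. o -> e, u -> i / F C0 _: no change
2. 0 -> a / C _ C: inserts after position(s) 5, 6: gusozagane
surface: gusozagane

cell RANK=lu, POLE=ta, TOR=em:
underlying: gus-oz-be-gu
1. o -> e, u -> i / F C0 _: fires at position(s) 9: gusozbegi
2. 0 -> a / C _ C: inserts after position(s) 5: gusozabegi
surface: gusozabegi


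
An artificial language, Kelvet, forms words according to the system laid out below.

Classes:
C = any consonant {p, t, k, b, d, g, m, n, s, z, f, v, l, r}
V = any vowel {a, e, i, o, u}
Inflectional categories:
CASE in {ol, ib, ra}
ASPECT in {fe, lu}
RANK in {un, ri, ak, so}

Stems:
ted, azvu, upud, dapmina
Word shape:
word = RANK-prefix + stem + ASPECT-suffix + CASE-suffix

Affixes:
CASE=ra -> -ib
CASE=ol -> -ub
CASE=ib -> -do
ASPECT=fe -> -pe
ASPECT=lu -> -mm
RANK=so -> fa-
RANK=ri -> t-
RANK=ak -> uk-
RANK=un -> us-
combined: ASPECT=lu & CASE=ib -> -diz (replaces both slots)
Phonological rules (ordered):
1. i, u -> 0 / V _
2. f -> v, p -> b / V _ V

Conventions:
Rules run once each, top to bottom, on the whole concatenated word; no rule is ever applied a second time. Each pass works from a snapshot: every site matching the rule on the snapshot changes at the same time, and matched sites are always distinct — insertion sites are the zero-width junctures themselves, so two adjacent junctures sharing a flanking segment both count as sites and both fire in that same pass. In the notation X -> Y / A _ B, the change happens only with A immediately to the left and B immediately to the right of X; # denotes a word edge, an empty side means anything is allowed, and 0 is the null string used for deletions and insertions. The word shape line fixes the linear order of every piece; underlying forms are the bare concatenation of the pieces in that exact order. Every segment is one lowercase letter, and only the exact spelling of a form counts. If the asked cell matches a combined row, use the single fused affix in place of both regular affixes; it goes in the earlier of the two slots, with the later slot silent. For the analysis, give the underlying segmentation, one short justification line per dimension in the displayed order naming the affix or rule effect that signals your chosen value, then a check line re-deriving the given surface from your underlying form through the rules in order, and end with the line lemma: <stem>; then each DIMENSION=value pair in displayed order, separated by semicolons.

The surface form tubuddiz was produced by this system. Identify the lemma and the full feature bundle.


underlying: t-upud-diz
CASE=ib - signalled by the combined affix row
ASPECT=lu - signalled by the combined affix row
RANK=ri - signalled by the affix t-
check: tupuddiz -> tupuddiz -> tubuddiz
lemma: upud; CASE=ib; ASPECT=lu; RANK=ri
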